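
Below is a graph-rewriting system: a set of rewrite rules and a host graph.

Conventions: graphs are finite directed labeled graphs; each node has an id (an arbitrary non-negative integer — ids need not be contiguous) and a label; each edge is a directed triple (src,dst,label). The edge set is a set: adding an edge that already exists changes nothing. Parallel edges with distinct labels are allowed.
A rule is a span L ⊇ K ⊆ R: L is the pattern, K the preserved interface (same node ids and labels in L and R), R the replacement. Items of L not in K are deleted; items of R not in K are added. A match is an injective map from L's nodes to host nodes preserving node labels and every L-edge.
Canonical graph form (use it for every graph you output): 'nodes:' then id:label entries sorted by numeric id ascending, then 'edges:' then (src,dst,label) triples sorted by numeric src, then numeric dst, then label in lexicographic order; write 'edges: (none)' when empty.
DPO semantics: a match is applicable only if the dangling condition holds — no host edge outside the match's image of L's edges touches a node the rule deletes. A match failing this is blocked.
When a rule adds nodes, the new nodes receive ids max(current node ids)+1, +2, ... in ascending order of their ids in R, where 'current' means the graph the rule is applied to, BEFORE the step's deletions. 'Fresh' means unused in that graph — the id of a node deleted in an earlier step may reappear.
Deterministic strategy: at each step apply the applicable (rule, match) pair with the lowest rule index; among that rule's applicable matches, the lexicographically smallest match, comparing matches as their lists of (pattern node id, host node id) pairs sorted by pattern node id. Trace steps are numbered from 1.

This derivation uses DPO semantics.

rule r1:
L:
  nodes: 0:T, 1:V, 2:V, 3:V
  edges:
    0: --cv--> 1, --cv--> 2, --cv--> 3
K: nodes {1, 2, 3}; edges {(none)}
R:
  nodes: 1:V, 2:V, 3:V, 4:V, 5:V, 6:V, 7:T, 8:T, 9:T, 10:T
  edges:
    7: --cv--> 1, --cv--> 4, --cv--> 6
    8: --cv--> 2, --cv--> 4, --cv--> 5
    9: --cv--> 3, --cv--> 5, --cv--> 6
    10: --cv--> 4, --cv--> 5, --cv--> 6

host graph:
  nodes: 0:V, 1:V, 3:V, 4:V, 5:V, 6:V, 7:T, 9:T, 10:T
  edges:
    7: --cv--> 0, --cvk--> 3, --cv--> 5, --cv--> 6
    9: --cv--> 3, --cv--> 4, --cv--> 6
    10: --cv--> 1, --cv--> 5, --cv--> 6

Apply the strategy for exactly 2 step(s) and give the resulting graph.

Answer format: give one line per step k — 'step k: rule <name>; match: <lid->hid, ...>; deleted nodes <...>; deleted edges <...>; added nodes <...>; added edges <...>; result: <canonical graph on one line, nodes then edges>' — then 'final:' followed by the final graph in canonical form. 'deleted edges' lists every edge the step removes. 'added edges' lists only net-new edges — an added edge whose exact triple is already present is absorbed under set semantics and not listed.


step 1: rule r1; match: 0->9, 1->3, 2->4, 3->6; deleted nodes 9; deleted edges (9,3,cv); (9,4,cv); (9,6,cv); added nodes 11, 12, 13, 14, 15, 16, 17; added edges (14,3,cv); (14,11,cv); (14,13,cv); (15,4,cv); (15,11,cv); (15,12,cv); (16,6,cv); (16,12,cv); (16,13,cv); (17,11,cv); (17,12,cv); (17,13,cv); result: nodes: 0:V, 1:V, 3:V, 4:V, 5:V, 6:V, 7:T, 10:T, 11:V, 12:V, 13:V, 14:T, 15:T, 16:T, 17:T edges: (7,0,cv); (7,3,cvk); (7,5,cv); (7,6,cv); (10,1,cv); (10,5,cv); (10,6,cv); (14,3,cv); (14,11,cv); (14,13,cv); (15,4,cv); (15,11,cv); (15,12,cv); (16,6,cv); (16,12,cv); (16,13,cv); (17,11,cv); (17,12,cv); (17,13,cv)
step 2: rule r1; match: 0->10, 1->1, 2->5, 3->6; deleted nodes 10; deleted edges (10,1,cv); (10,5,cv); (10,6,cv); added nodes 18, 19, 20, 21, 22, 23, 24; added edges (21,1,cv); (21,18,cv); (21,20,cv); (22,5,cv); (22,18,cv); (22,19,cv); (23,6,cv); (23,19,cv); (23,20,cv); (24,18,cv); (24,19,cv); (24,20,cv); result: nodes: 0:V, 1:V, 3:V, 4:V, 5:V, 6:V, 7:T, 11:V, 12:V, 13:V, 14:T, 15:T, 16:T, 17:T, 18:V, 19:V, 20:V, 21:T, 22:T, 23:T, 24:T edges: (7,0,cv); (7,3,cvk); (7,5,cv); (7,6,cv); (14,3,cv); (14,11,cv); (14,13,cv); (15,4,cv); (15,11,cv); (15,12,cv); (16,6,cv); (16,12,cv); (16,13,cv); (17,11,cv); (17,12,cv); (17,13,cv); (21,1,cv); (21,18,cv); (21,20,cv); (22,5,cv); (22,18,cv); (22,19,cv); (23,6,cv); (23,19,cv); (23,20,cv); (24,18,cv); (24,19,cv); (24,20,cv)
final:
nodes: 0:V, 1:V, 3:V, 4:V, 5:V, 6:V, 7:T, 11:V, 12:V, 13:V, 14:T, 15:T, 16:T, 17:T, 18:V, 19:V, 20:V, 21:T, 22:T, 23:T, 24:T
edges: (7,0,cv); (7,3,cvk); (7,5,cv); (7,6,cv); (14,3,cv); (14,11,cv); (14,13,cv); (15,4,cv); (15,11,cv); (15,12,cv); (16,6,cv); (16,12,cv); (16,13,cv); (17,11,cv); (17,12,cv); (17,13,cv); (21,1,cv); (21,18,cv); (21,20,cv); (22,5,cv); (22,18,cv); (22,19,cv); (23,6,cv); (23,19,cv); (23,20,cv); (24,18,cv); (24,19,cv); (24,20,cv)


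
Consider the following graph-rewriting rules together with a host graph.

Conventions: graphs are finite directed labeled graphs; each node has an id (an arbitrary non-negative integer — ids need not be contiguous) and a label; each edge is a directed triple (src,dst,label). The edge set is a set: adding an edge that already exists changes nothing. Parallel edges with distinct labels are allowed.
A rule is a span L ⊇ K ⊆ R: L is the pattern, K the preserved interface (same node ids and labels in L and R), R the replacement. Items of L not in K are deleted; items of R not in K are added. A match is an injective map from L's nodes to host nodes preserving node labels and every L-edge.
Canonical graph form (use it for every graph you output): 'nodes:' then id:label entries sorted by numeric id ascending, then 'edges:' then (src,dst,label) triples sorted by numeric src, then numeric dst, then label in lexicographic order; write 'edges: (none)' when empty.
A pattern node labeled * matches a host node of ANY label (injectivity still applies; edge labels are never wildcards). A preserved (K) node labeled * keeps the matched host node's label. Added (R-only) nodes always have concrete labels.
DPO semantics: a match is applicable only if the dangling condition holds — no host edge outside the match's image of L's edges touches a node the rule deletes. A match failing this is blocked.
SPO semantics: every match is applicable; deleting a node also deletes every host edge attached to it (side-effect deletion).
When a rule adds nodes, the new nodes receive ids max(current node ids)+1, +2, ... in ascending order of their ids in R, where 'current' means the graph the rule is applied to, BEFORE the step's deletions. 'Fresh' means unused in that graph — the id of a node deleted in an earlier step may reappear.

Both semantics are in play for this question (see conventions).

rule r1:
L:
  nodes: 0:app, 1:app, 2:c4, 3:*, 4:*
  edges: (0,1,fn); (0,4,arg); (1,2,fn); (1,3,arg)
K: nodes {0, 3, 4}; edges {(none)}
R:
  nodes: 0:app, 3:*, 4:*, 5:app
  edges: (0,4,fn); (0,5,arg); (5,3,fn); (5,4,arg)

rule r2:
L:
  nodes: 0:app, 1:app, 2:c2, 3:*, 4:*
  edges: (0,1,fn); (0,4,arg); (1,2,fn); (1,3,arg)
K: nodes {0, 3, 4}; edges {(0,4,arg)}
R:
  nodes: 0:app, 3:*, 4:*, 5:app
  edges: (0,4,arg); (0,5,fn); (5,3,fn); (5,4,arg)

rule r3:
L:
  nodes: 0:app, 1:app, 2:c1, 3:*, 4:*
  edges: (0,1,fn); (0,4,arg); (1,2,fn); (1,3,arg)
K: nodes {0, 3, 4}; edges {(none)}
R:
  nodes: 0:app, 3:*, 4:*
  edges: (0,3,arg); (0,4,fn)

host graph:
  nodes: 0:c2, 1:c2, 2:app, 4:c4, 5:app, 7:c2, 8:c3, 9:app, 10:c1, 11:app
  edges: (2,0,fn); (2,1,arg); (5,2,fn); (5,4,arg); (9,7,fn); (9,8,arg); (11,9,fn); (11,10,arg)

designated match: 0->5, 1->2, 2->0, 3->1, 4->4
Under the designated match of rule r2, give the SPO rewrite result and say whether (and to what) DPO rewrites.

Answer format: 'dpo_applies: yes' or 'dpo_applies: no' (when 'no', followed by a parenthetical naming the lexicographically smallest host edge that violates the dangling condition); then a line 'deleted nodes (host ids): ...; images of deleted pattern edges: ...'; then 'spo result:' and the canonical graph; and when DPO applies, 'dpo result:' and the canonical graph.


dpo_applies: yes
deleted nodes (host ids): 0, 2; images of deleted pattern edges: (2,0,fn); (2,1,arg); (5,2,fn)
spo result:
nodes: 1:c2, 4:c4, 5:app, 7:c2, 8:c3, 9:app, 10:c1, 11:app, 12:app
edges: (5,4,arg); (5,12,fn); (9,7,fn); (9,8,arg); (11,9,fn); (11,10,arg); (12,1,fn); (12,4,arg)
dpo result:
nodes: 1:c2, 4:c4, 5:app, 7:c2, 8:c3, 9:app, 10:c1, 11:app, 12:app
edges: (5,4,arg); (5,12,fn); (9,7,fn); (9,8,arg); (11,9,fn); (11,10,arg); (12,1,fn); (12,4,arg)


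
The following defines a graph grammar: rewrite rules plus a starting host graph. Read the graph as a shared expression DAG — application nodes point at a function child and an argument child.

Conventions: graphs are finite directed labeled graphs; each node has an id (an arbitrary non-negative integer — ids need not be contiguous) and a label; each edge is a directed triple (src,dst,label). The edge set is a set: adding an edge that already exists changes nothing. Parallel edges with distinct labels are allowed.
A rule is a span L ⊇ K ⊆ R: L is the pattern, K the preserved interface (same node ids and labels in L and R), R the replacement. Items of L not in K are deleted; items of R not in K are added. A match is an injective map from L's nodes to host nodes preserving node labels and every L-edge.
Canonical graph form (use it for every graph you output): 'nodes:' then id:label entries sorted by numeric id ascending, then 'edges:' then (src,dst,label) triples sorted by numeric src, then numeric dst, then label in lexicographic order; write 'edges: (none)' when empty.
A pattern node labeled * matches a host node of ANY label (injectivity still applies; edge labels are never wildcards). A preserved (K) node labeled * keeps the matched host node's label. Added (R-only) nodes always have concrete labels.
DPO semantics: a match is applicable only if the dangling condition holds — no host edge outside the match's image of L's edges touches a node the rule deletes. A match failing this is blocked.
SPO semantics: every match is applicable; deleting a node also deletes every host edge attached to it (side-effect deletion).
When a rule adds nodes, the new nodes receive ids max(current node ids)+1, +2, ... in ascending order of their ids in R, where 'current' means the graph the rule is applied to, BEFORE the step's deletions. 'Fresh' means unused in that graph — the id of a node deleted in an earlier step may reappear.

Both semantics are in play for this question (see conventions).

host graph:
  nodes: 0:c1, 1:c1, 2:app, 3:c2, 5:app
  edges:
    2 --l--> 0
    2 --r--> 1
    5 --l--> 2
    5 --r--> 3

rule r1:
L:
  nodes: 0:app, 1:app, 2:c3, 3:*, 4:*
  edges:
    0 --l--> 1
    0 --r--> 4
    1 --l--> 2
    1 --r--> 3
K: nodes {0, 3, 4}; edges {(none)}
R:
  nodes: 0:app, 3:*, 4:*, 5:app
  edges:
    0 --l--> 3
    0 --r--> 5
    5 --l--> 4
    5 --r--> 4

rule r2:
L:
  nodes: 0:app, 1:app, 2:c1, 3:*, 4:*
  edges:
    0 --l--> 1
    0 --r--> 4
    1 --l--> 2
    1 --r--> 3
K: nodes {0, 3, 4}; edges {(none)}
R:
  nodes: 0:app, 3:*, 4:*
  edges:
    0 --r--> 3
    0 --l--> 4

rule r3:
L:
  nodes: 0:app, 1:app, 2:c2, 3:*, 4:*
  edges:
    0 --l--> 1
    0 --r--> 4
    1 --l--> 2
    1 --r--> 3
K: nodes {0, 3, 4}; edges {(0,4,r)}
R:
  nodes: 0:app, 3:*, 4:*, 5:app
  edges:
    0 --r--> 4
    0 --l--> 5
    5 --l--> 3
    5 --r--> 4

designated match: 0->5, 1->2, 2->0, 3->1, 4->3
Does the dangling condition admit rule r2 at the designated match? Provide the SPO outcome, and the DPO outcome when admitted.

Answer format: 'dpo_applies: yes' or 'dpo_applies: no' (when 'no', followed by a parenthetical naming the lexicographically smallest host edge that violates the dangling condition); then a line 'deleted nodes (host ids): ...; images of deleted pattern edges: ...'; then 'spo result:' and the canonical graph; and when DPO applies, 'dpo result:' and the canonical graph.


dpo_applies: yes
deleted nodes (host ids): 0, 2; images of deleted pattern edges: (2,0,l); (2,1,r); (5,2,l); (5,3,r)
spo result:
nodes: 1:c1, 3:c2, 5:app
edges: (5,1,r); (5,3,l)
dpo result:
nodes: 1:c1, 3:c2, 5:app
edges: (5,1,r); (5,3,l)


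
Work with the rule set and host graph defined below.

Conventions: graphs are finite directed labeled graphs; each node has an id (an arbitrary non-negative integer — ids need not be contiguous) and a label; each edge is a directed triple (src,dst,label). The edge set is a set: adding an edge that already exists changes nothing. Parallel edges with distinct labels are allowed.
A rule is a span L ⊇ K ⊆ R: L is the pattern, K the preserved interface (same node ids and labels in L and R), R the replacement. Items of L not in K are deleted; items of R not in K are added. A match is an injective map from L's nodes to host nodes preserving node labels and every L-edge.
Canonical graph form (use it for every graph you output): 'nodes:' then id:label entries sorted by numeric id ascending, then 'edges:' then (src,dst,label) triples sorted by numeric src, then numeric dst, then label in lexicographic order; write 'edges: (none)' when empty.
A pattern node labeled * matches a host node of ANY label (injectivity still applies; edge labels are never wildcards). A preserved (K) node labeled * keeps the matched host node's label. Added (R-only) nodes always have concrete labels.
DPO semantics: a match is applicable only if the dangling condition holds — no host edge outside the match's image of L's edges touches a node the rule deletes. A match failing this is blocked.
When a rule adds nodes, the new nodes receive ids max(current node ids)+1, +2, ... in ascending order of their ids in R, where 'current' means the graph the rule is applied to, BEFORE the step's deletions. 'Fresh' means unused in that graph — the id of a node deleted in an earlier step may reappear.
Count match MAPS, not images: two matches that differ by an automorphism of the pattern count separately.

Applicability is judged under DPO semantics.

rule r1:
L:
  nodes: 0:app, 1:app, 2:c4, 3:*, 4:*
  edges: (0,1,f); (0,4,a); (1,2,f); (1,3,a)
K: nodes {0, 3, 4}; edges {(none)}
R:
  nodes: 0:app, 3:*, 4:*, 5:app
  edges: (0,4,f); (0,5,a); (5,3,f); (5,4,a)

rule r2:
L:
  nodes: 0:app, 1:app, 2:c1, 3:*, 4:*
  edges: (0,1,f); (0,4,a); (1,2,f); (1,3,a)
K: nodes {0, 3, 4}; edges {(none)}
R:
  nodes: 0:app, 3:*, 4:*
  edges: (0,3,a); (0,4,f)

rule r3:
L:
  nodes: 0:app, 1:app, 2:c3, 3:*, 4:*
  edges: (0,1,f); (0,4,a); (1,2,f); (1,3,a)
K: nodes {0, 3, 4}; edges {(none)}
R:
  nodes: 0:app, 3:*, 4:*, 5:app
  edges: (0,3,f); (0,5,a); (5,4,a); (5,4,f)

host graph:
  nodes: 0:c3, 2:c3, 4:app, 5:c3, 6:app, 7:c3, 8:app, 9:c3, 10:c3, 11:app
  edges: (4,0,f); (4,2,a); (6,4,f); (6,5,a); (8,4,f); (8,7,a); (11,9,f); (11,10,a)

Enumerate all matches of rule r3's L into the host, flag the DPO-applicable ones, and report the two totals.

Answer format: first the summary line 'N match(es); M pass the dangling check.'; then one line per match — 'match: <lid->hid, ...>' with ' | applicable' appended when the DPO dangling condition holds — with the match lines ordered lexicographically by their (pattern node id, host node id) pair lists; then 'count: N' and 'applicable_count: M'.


2 match(es); 0 pass the dangling check.
match: 0->6, 1->4, 2->0, 3->2, 4->5
match: 0->8, 1->4, 2->0, 3->2, 4->7
count: 2
applicable_count: 0


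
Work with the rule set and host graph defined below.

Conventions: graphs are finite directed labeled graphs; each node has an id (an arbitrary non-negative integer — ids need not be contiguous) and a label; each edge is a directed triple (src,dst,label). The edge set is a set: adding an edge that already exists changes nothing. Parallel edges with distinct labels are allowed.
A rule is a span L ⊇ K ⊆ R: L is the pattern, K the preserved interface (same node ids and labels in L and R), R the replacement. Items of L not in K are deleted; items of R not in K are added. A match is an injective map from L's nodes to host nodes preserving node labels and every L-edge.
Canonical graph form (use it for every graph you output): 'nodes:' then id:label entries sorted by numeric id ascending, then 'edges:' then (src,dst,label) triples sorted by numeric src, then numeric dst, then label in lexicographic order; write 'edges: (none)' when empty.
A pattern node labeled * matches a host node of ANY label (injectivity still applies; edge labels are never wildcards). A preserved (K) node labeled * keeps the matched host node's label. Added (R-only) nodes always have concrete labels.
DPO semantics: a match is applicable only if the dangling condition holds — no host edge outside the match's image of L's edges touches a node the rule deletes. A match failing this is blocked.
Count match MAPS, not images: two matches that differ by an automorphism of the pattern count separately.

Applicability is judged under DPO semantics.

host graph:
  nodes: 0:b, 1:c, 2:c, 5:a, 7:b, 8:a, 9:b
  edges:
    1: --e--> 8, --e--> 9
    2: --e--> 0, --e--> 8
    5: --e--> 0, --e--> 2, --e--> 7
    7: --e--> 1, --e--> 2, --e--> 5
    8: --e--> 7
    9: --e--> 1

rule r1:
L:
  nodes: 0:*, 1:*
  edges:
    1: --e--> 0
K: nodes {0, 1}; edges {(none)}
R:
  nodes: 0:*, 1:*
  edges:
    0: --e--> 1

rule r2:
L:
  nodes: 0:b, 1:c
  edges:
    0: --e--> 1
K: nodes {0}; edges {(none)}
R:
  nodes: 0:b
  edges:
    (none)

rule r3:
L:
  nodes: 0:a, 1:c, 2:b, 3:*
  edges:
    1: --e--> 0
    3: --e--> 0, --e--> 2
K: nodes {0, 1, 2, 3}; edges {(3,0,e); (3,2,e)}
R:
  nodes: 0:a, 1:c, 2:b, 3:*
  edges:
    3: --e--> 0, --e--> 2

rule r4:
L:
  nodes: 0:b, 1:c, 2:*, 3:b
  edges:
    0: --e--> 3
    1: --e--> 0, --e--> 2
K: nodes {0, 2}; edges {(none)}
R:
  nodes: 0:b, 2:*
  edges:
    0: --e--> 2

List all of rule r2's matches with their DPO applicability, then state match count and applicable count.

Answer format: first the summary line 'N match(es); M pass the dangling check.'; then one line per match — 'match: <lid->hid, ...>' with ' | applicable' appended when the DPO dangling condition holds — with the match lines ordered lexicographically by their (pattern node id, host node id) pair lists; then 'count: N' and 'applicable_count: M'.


3 match(es); 0 pass the dangling check.
match: 0->7, 1->1
match: 0->7, 1->2
match: 0->9, 1->1
count: 3
applicable_count: 0


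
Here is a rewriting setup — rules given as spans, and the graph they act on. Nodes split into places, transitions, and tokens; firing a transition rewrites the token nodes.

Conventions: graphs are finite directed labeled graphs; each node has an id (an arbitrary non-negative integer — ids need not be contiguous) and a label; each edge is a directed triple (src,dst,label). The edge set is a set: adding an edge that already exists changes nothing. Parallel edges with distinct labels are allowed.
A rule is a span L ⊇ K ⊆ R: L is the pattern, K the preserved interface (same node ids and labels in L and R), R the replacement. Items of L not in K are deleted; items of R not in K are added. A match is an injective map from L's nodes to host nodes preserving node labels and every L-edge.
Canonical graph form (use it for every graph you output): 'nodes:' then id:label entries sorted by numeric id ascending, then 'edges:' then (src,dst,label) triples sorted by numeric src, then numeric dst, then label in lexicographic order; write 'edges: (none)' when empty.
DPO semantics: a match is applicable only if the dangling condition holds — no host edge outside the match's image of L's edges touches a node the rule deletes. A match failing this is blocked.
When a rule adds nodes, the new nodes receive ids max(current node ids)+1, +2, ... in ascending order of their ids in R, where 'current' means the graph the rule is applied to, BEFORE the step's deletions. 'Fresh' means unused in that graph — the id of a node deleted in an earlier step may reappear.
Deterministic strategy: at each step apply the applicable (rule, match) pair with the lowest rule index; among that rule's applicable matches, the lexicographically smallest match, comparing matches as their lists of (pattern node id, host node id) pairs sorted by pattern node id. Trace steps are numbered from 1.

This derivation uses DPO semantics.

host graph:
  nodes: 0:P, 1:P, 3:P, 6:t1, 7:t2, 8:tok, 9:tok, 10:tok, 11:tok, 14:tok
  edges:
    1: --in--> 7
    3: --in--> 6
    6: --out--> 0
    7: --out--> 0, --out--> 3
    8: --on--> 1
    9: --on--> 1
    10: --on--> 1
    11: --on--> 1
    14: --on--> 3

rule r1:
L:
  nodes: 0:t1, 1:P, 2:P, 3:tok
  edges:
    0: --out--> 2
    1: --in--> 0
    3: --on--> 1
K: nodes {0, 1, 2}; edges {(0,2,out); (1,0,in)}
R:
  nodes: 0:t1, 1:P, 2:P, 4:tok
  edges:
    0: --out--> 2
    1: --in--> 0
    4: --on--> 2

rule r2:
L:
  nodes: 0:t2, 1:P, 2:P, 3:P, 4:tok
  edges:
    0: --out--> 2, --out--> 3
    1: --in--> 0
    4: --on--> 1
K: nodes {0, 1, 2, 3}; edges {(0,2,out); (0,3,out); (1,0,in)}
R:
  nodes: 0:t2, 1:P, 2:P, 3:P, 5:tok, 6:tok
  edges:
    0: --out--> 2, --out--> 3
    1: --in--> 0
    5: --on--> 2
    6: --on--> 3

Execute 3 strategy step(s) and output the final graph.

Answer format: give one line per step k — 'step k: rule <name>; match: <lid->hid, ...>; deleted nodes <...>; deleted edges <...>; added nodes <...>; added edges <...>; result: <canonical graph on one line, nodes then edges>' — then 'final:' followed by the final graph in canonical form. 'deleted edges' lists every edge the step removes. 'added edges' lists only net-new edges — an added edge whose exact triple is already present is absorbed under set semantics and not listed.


step 1: rule r1; match: 0->6, 1->3, 2->0, 3->14; deleted nodes 14; deleted edges (14,3,on); added nodes 15; added edges (15,0,on); result: nodes: 0:P, 1:P, 3:P, 6:t1, 7:t2, 8:tok, 9:tok, 10:tok, 11:tok, 15:tok edges: (1,7,in); (3,6,in); (6,0,out); (7,0,out); (7,3,out); (8,1,on); (9,1,on); (10,1,on); (11,1,on); (15,0,on)
step 2: rule r2; match: 0->7, 1->1, 2->0, 3->3, 4->8; deleted nodes 8; deleted edges (8,1,on); added nodes 16, 17; added edges (16,0,on); (17,3,on); result: nodes: 0:P, 1:P, 3:P, 6:t1, 7:t2, 9:tok, 10:tok, 11:tok, 15:tok, 16:tok, 17:tok edges: (1,7,in); (3,6,in); (6,0,out); (7,0,out); (7,3,out); (9,1,on); (10,1,on); (11,1,on); (15,0,on); (16,0,on); (17,3,on)
step 3: rule r1; match: 0->6, 1->3, 2->0, 3->17; deleted nodes 17; deleted edges (17,3,on); added nodes 18; added edges (18,0,on); result: nodes: 0:P, 1:P, 3:P, 6:t1, 7:t2, 9:tok, 10:tok, 11:tok, 15:tok, 16:tok, 18:tok edges: (1,7,in); (3,6,in); (6,0,out); (7,0,out); (7,3,out); (9,1,on); (10,1,on); (11,1,on); (15,0,on); (16,0,on); (18,0,on)
final:
nodes: 0:P, 1:P, 3:P, 6:t1, 7:t2, 9:tok, 10:tok, 11:tok, 15:tok, 16:tok, 18:tok
edges: (1,7,in); (3,6,in); (6,0,out); (7,0,out); (7,3,out); (9,1,on); (10,1,on); (11,1,on); (15,0,on); (16,0,on); (18,0,on)


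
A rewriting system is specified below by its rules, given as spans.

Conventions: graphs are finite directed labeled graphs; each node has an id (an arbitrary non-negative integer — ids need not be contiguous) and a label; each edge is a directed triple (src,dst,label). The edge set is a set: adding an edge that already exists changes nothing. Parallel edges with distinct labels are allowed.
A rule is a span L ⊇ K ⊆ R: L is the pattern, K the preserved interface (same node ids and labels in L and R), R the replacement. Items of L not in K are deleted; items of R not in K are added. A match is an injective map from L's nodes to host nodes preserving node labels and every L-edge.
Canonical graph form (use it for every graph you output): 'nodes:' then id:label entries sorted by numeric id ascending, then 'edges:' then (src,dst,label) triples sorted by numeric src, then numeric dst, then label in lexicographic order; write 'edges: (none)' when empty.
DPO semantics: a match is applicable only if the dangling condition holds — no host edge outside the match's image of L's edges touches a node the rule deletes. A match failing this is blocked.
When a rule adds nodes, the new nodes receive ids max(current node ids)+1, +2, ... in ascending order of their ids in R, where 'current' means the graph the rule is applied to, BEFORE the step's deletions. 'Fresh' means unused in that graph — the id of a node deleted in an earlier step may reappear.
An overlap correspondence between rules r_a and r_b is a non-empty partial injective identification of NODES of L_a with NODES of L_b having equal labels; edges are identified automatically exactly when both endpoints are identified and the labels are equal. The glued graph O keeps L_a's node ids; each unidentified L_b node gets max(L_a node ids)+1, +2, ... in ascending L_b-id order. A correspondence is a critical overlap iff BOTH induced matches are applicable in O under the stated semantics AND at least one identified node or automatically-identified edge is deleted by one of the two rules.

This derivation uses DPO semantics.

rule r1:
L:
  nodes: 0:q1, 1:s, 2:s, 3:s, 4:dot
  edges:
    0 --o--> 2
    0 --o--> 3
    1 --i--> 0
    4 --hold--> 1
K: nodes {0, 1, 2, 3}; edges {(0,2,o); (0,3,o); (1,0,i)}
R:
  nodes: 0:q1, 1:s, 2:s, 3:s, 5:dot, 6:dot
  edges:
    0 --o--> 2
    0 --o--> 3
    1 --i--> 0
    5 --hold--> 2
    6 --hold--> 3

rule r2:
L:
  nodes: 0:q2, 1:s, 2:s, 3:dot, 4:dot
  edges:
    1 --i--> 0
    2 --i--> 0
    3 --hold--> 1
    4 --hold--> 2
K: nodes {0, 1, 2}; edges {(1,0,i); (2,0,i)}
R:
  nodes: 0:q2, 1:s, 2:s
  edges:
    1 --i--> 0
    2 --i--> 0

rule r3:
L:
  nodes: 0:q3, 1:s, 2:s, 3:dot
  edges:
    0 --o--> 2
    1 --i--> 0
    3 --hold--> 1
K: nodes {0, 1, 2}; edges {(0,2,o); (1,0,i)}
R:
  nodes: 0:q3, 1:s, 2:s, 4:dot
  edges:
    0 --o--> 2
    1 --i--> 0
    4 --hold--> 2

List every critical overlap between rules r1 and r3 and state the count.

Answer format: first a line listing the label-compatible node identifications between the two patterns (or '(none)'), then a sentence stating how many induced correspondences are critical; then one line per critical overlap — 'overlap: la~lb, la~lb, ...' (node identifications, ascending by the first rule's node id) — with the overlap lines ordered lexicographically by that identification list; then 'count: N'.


label-compatible node identifications between L(r1) and L(r3): 1~1, 1~2, 2~1, 2~2, 3~1, 3~2, 4~3
3 of the induced correspondences are critical overlaps of r1 and r3.
overlap: 1~1, 2~2, 4~3
overlap: 1~1, 3~2, 4~3
overlap: 1~1, 4~3
count: 3


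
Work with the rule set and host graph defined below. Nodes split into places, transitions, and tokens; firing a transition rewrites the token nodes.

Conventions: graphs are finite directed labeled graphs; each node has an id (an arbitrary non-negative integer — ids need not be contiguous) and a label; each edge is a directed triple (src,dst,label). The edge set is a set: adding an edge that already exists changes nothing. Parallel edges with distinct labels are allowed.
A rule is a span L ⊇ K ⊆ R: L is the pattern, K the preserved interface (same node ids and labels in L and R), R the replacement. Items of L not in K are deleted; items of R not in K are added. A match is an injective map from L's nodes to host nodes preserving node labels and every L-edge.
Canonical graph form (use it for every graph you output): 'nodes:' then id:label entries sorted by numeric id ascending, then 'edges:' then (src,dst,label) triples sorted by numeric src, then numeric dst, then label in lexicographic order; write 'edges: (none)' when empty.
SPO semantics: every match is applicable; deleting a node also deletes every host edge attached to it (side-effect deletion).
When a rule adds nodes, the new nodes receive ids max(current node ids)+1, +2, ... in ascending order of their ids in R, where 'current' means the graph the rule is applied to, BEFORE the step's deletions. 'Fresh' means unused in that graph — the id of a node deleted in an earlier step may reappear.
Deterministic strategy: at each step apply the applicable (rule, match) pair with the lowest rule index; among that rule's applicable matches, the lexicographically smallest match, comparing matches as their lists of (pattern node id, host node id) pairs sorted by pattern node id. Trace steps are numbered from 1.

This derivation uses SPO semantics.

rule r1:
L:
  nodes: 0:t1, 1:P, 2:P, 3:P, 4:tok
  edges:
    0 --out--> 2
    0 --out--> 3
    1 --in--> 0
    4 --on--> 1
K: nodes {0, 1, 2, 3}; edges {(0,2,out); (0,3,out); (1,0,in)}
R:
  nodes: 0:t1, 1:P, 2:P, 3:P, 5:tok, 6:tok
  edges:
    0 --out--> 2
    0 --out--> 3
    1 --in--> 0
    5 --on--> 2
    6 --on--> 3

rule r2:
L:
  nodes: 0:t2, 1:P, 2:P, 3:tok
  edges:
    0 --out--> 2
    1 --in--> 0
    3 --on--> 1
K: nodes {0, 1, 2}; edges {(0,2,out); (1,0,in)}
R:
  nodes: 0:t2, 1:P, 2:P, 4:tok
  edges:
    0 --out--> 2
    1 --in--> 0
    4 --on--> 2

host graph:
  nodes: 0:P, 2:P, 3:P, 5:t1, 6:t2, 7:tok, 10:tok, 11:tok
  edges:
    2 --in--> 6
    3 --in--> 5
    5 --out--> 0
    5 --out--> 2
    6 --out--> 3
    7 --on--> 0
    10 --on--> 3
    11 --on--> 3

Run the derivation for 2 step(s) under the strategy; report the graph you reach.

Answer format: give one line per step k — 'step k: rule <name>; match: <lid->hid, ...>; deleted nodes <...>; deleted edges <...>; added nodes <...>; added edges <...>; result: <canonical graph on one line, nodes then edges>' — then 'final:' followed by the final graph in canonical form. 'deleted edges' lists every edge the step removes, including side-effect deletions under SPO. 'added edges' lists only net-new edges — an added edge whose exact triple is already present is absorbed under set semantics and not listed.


step 1: rule r1; match: 0->5, 1->3, 2->0, 3->2, 4->10; deleted nodes 10; deleted edges (10,3,on); added nodes 12, 13; added edges (12,0,on); (13,2,on); result: nodes: 0:P, 2:P, 3:P, 5:t1, 6:t2, 7:tok, 11:tok, 12:tok, 13:tok edges: (2,6,in); (3,5,in); (5,0,out); (5,2,out); (6,3,out); (7,0,on); (11,3,on); (12,0,on); (13,2,on)
step 2: rule r1; match: 0->5, 1->3, 2->0, 3->2, 4->11; deleted nodes 11; deleted edges (11,3,on); added nodes 14, 15; added edges (14,0,on); (15,2,on); result: nodes: 0:P, 2:P, 3:P, 5:t1, 6:t2, 7:tok, 12:tok, 13:tok, 14:tok, 15:tok edges: (2,6,in); (3,5,in); (5,0,out); (5,2,out); (6,3,out); (7,0,on); (12,0,on); (13,2,on); (14,0,on); (15,2,on)
final:
nodes: 0:P, 2:P, 3:P, 5:t1, 6:t2, 7:tok, 12:tok, 13:tok, 14:tok, 15:tok
edges: (2,6,in); (3,5,in); (5,0,out); (5,2,out); (6,3,out); (7,0,on); (12,0,on); (13,2,on); (14,0,on); (15,2,on)


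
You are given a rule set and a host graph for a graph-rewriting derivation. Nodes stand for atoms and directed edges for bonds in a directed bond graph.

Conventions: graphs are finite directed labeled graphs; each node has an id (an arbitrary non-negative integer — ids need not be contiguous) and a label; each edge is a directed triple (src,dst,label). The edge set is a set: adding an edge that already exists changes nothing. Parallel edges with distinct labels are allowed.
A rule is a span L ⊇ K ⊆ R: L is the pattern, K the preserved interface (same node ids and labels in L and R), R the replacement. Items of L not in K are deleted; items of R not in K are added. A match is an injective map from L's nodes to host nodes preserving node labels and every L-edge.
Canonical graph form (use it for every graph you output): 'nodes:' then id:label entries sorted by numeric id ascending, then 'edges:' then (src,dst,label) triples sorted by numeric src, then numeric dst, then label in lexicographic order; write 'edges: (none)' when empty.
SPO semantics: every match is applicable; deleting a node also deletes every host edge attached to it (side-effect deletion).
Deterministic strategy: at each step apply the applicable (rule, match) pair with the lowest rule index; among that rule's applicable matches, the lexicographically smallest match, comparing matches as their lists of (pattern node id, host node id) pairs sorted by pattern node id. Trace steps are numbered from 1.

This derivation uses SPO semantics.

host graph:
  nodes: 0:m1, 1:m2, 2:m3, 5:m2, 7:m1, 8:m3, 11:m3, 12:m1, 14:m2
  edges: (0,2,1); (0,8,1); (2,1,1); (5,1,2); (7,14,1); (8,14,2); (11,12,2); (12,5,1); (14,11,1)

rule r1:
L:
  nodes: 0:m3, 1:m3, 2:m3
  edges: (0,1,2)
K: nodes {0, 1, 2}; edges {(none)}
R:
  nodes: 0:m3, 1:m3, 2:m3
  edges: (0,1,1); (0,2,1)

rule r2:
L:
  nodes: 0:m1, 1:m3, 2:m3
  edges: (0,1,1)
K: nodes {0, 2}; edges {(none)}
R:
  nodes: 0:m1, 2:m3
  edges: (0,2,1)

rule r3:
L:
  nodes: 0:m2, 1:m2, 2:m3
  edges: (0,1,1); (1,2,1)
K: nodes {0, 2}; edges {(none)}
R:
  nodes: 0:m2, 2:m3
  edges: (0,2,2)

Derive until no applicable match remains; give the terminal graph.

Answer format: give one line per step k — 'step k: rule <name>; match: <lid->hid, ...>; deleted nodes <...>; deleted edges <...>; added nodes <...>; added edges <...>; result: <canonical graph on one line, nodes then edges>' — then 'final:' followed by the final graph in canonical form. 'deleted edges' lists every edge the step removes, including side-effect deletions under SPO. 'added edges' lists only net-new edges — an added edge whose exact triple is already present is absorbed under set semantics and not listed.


step 1: rule r2; match: 0->0, 1->2, 2->8; deleted nodes 2; deleted edges (0,2,1); (2,1,1); added nodes (none); added edges (none); result: nodes: 0:m1, 1:m2, 5:m2, 7:m1, 8:m3, 11:m3, 12:m1, 14:m2 edges: (0,8,1); (5,1,2); (7,14,1); (8,14,2); (11,12,2); (12,5,1); (14,11,1)
step 2: rule r2; match: 0->0, 1->8, 2->11; deleted nodes 8; deleted edges (0,8,1); (8,14,2); added nodes (none); added edges (0,11,1); result: nodes: 0:m1, 1:m2, 5:m2, 7:m1, 11:m3, 12:m1, 14:m2 edges: (0,11,1); (5,1,2); (7,14,1); (11,12,2); (12,5,1); (14,11,1)
final:
nodes: 0:m1, 1:m2, 5:m2, 7:m1, 11:m3, 12:m1, 14:m2
edges: (0,11,1); (5,1,2); (7,14,1); (11,12,2); (12,5,1); (14,11,1)


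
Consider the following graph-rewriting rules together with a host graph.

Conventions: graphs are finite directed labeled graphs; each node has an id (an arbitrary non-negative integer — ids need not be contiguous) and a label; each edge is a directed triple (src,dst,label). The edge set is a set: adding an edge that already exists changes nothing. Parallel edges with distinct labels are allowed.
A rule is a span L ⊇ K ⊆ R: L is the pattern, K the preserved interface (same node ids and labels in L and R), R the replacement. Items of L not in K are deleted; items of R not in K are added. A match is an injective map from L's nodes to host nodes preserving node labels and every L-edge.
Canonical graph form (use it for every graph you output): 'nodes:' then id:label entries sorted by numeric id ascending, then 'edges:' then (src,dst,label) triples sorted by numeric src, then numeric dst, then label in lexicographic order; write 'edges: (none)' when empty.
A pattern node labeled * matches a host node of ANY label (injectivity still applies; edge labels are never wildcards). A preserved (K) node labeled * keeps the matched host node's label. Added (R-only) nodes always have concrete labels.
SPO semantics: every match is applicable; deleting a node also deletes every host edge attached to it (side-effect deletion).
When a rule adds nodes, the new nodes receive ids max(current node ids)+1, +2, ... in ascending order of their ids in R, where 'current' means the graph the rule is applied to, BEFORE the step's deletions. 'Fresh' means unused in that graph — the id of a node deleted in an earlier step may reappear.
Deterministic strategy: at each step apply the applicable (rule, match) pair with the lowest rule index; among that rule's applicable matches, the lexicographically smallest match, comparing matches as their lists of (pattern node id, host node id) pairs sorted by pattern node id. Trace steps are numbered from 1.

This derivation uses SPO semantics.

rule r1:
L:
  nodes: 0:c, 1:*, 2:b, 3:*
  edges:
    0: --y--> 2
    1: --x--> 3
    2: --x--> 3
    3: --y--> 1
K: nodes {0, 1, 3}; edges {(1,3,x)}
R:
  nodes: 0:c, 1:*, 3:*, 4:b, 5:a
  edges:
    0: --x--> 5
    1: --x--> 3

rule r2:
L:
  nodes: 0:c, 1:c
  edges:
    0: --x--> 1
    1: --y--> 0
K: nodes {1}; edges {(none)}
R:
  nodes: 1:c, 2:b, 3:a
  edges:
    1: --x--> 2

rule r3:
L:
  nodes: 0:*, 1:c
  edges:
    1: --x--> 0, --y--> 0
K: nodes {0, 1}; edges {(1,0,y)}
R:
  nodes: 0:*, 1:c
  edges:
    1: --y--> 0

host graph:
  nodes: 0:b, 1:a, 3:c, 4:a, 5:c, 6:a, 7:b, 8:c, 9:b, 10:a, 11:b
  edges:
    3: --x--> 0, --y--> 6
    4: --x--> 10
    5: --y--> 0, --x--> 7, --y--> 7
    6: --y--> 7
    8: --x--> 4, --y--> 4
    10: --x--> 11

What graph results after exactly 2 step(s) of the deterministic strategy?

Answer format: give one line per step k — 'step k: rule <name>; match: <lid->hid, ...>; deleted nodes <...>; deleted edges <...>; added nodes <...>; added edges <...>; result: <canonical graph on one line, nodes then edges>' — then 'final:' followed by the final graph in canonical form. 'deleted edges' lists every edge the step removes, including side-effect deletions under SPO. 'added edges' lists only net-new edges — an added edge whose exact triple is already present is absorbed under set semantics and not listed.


step 1: rule r3; match: 0->4, 1->8; deleted nodes (none); deleted edges (8,4,x); added nodes (none); added edges (none); result: nodes: 0:b, 1:a, 3:c, 4:a, 5:c, 6:a, 7:b, 8:c, 9:b, 10:a, 11:b edges: (3,0,x); (3,6,y); (4,10,x); (5,0,y); (5,7,x); (5,7,y); (6,7,y); (8,4,y); (10,11,x)
step 2: rule r3; match: 0->7, 1->5; deleted nodes (none); deleted edges (5,7,x); added nodes (none); added edges (none); result: nodes: 0:b, 1:a, 3:c, 4:a, 5:c, 6:a, 7:b, 8:c, 9:b, 10:a, 11:b edges: (3,0,x); (3,6,y); (4,10,x); (5,0,y); (5,7,y); (6,7,y); (8,4,y); (10,11,x)
final:
nodes: 0:b, 1:a, 3:c, 4:a, 5:c, 6:a, 7:b, 8:c, 9:b, 10:a, 11:b
edges: (3,0,x); (3,6,y); (4,10,x); (5,0,y); (5,7,y); (6,7,y); (8,4,y); (10,11,x)


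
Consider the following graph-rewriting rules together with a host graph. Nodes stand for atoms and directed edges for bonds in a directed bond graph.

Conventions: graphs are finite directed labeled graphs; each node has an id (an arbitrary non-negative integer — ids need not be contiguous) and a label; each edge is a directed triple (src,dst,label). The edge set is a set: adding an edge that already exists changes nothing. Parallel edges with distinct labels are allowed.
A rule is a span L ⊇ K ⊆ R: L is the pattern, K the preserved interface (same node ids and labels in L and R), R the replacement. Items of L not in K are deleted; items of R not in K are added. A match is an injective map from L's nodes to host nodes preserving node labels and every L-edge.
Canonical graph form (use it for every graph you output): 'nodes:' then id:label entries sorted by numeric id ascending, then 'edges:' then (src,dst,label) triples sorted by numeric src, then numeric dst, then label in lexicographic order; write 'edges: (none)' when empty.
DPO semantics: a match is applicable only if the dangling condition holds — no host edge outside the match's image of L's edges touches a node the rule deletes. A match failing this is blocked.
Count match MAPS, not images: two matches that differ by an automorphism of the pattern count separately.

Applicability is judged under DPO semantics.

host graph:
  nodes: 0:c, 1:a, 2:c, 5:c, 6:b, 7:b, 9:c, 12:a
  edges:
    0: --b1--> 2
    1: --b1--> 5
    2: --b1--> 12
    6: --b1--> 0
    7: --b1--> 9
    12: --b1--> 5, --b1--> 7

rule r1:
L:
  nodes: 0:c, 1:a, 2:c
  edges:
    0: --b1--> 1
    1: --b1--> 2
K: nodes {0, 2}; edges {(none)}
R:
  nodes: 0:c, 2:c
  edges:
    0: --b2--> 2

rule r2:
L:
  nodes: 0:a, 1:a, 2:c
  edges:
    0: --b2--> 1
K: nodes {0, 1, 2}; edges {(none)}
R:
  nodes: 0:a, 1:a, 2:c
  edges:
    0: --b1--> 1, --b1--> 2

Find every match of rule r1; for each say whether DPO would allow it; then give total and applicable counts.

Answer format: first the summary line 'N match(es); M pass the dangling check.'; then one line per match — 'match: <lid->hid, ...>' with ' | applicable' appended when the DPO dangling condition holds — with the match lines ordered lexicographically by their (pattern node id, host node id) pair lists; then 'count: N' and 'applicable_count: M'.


1 match(es); 0 pass the dangling check.
match: 0->2, 1->12, 2->5
count: 1
applicable_count: 0


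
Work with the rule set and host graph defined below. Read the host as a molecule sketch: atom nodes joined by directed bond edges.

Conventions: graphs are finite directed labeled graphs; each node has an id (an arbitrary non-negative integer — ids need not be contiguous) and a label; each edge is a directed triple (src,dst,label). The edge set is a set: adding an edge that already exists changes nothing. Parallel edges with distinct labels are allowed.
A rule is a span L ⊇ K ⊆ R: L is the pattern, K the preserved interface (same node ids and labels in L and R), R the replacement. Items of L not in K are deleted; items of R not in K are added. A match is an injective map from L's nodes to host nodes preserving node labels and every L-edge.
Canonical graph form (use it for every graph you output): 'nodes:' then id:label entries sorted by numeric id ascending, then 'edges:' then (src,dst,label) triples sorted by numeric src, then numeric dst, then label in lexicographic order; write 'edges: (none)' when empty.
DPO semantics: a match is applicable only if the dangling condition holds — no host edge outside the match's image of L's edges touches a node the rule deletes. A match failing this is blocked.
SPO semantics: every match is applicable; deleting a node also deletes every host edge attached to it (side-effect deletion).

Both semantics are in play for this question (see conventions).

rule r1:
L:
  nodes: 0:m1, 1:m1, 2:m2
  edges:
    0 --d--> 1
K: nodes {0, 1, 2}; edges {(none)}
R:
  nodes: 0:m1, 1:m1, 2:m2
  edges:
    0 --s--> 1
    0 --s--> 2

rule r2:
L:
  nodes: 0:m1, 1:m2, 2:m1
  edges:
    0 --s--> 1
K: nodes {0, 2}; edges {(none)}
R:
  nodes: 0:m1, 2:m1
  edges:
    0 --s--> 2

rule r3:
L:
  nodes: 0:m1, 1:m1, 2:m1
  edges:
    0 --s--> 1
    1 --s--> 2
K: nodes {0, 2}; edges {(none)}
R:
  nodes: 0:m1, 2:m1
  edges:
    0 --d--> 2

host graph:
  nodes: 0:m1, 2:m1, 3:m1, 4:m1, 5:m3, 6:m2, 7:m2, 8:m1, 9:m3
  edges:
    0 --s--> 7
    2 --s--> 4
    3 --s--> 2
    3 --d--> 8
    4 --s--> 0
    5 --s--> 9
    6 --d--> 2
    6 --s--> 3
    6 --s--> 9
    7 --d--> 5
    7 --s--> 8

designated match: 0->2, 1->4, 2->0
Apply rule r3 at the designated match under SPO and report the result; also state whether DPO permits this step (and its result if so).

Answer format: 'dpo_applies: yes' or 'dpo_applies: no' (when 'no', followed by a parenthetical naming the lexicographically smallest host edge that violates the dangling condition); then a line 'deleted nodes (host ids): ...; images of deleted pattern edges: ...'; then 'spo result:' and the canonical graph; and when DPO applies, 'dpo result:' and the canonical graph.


dpo_applies: yes
deleted nodes (host ids): 4; images of deleted pattern edges: (2,4,s); (4,0,s)
spo result:
nodes: 0:m1, 2:m1, 3:m1, 5:m3, 6:m2, 7:m2, 8:m1, 9:m3
edges: (0,7,s); (2,0,d); (3,2,s); (3,8,d); (5,9,s); (6,2,d); (6,3,s); (6,9,s); (7,5,d); (7,8,s)
dpo result:
nodes: 0:m1, 2:m1, 3:m1, 5:m3, 6:m2, 7:m2, 8:m1, 9:m3
edges: (0,7,s); (2,0,d); (3,2,s); (3,8,d); (5,9,s); (6,2,d); (6,3,s); (6,9,s); (7,5,d); (7,8,s)
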